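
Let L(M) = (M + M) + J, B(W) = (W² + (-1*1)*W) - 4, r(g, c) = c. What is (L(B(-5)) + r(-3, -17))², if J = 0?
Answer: 1225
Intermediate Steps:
B(W) = -4 + W² - W (B(W) = (W² - W) - 4 = -4 + W² - W)
L(M) = 2*M (L(M) = (M + M) + 0 = 2*M + 0 = 2*M)
(L(B(-5)) + r(-3, -17))² = (2*(-4 + (-5)² - 1*(-5)) - 17)² = (2*(-4 + 25 + 5) - 17)² = (2*26 - 17)² = (52 - 17)² = 35² = 1225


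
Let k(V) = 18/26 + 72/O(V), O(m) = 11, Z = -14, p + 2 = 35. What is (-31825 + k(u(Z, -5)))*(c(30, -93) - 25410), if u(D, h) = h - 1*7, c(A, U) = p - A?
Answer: 115600325580/143 ≈ 8.0839e+8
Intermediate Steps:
p = 33 (p = -2 + 35 = 33)
c(A, U) = 33 - A
u(D, h) = -7 + h (u(D, h) = h - 7 = -7 + h)
k(V) = 1035/143 (k(V) = 18/26 + 72/11 = 18*(1/26) + 72*(1/11) = 9/13 + 72/11 = 1035/143)
(-31825 + k(u(Z, -5)))*(c(30, -93) - 25410) = (-31825 + 1035/143)*((33 - 1*30) - 25410) = -4549940*((33 - 30) - 25410)/143 = -4549940*(3 - 25410)/143 = -4549940/143*(-25407) = 115600325580/143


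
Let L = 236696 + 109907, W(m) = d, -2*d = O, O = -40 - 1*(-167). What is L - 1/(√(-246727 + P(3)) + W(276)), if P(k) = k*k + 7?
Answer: 347633450973/1002973 + 4*I*√246711/1002973 ≈ 3.466e+5 + 0.0019809*I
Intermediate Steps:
O = 127 (O = -40 + 167 = 127)
d = -127/2 (d = -½*127 = -127/2 ≈ -63.500)
W(m) = -127/2
P(k) = 7 + k² (P(k) = k² + 7 = 7 + k²)
L = 346603
L - 1/(√(-246727 + P(3)) + W(276)) = 346603 - 1/(√(-246727 + (7 + 3²)) - 127/2) = 346603 - 1/(√(-246727 + (7 + 9)) - 127/2) = 346603 - 1/(√(-246727 + 16) - 127/2) = 346603 - 1/(√(-246711) - 127/2) = 346603 - 1/(I*√246711 - 127/2) = 346603 - 1/(-127/2 + I*√246711)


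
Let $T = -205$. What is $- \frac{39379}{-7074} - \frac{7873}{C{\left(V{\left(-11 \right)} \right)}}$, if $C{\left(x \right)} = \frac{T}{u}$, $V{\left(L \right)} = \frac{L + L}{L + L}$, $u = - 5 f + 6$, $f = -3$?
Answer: $\frac{1177638337}{1450170} \approx 812.07$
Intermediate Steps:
$u = 21$ ($u = \left(-5\right) \left(-3\right) + 6 = 15 + 6 = 21$)
$V{\left(L \right)} = 1$ ($V{\left(L \right)} = \frac{2 L}{2 L} = 2 L \frac{1}{2 L} = 1$)
$C{\left(x \right)} = - \frac{205}{21}$
$- \frac{39379}{-7074} - \frac{7873}{C{\left(V{\left(-11 \right)} \right)}} = - \frac{39379}{-7074} - \frac{7873}{- \frac{205}{21}} = \left(-39379\right) \left(- \frac{1}{7074}\right) - - \frac{165333}{205} = \frac{39379}{7074} + \frac{165333}{205} = \frac{1177638337}{1450170}$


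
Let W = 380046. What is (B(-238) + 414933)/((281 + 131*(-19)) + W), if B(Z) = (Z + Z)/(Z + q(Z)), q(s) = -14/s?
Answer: 1678412077/1528354710 ≈ 1.0982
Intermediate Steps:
B(Z) = 2*Z/(Z - 14/Z) (B(Z) = (Z + Z)/(Z - 14/Z) = (2*Z)/(Z - 14/Z) = 2*Z/(Z - 14/Z))
(B(-238) + 414933)/((281 + 131*(-19)) + W) = (2*(-238)²/(-14 + (-238)²) + 414933)/((281 + 131*(-19)) + 380046) = (2*56644/(-14 + 56644) + 414933)/((281 - 2489) + 380046) = (2*56644/56630 + 414933)/(-2208 + 380046) = (2*56644*(1/56630) + 414933)/377838 = (8092/4045 + 414933)*(1/377838) = (1678412077/4045)*(1/377838) = 1678412077/1528354710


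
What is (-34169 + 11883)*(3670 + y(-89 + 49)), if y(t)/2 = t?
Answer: -80006740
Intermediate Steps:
y(t) = 2*t
(-34169 + 11883)*(3670 + y(-89 + 49)) = (-34169 + 11883)*(3670 + 2*(-89 + 49)) = -22286*(3670 + 2*(-40)) = -22286*(3670 - 80) = -22286*3590 = -80006740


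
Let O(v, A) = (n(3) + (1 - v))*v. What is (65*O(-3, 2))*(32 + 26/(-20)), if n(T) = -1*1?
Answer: -35919/2 ≈ -17960.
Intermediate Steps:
n(T) = -1
O(v, A) = -v² (O(v, A) = (-1 + (1 - v))*v = (-v)*v = -v²)
(65*O(-3, 2))*(32 + 26/(-20)) = (65*(-1*(-3)²))*(32 + 26/(-20)) = (65*(-1*9))*(32 + 26*(-1/20)) = (65*(-9))*(32 - 13/10) = -585*307/10 = -35919/2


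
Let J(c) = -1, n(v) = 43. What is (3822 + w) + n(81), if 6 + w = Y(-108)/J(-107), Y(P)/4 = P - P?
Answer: 3859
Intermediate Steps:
Y(P) = 0 (Y(P) = 4*(P - P) = 4*0 = 0)
w = -6 (w = -6 + 0/(-1) = -6 + 0*(-1) = -6 + 0 = -6)
(3822 + w) + n(81) = (3822 - 6) + 43 = 3816 + 43 = 3859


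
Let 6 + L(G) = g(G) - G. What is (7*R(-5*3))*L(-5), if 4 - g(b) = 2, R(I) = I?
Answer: -105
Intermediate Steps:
g(b) = 2 (g(b) = 4 - 1*2 = 4 - 2 = 2)
L(G) = -4 - G (L(G) = -6 + (2 - G) = -4 - G)
(7*R(-5*3))*L(-5) = (7*(-5*3))*(-4 - 1*(-5)) = (7*(-15))*(-4 + 5) = -105*1 = -105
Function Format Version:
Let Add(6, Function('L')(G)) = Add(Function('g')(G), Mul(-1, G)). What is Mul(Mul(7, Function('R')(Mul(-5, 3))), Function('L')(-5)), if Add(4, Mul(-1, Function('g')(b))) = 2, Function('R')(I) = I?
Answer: -105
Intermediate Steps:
Function('g')(b) = 2 (Function('g')(b) = Add(4, Mul(-1, 2)) = Add(4, -2) = 2)
Function('L')(G) = Add(-4, Mul(-1, G)) (Function('L')(G) = Add(-6, Add(2, Mul(-1, G))) = Add(-4, Mul(-1, G)))
Mul(Mul(7, Function('R')(Mul(-5, 3))), Function('L')(-5)) = Mul(Mul(7, Mul(-5, 3)), Add(-4, Mul(-1, -5))) = Mul(Mul(7, -15), Add(-4, 5)) = Mul(-105, 1) = -105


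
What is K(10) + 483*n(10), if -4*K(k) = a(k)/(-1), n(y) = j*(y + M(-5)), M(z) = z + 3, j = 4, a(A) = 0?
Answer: 15456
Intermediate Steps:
M(z) = 3 + z
n(y) = -8 + 4*y (n(y) = 4*(y + (3 - 5)) = 4*(y - 2) = 4*(-2 + y) = -8 + 4*y)
K(k) = 0 (K(k) = -0/(-1) = -0*(-1) = -¼*0 = 0)
K(10) + 483*n(10) = 0 + 483*(-8 + 4*10) = 0 + 483*(-8 + 40) = 0 + 483*32 = 0 + 15456 = 15456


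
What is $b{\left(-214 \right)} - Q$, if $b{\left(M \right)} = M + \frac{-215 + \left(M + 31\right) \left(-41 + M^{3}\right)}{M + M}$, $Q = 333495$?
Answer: $- \frac{484074423}{107} \approx -4.5241 \cdot 10^{6}$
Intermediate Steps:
$b{\left(M \right)} = M + \frac{-215 + \left(-41 + M^{3}\right) \left(31 + M\right)}{2 M}$ ($b{\left(M \right)} = M + \frac{-215 + \left(31 + M\right) \left(-41 + M^{3}\right)}{2 M} = M + \left(-215 + \left(-41 + M^{3}\right) \left(31 + M\right)\right) \frac{1}{2 M} = M + \frac{-215 + \left(-41 + M^{3}\right) \left(31 + M\right)}{2 M}$)
$b{\left(-214 \right)} - Q = \frac{-1486 - 214 \left(-41 + \left(-214\right)^{3} + 2 \left(-214\right) + 31 \left(-214\right)^{2}\right)}{2 \left(-214\right)} - 333495 = \frac{1}{2} \left(- \frac{1}{214}\right) \left(-1486 - 214 \left(-41 - 9800344 - 428 + 31 \cdot 45796\right)\right) - 333495 = \frac{1}{2} \left(- \frac{1}{214}\right) \left(-1486 - 214 \left(-41 - 9800344 - 428 + 1419676\right)\right) - 333495 = \frac{1}{2} \left(- \frac{1}{214}\right) \left(-1486 - -1793563318\right) - 333495 = \frac{1}{2} \left(- \frac{1}{214}\right) \left(-1486 + 1793563318\right) - 333495 = \frac{1}{2} \left(- \frac{1}{214}\right) 1793561832 - 333495 = - \frac{448390458}{107} - 333495 = - \frac{484074423}{107}$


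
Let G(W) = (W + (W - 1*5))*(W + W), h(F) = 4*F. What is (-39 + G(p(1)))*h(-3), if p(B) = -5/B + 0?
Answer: -1332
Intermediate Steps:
p(B) = -5/B
G(W) = 2*W*(-5 + 2*W) (G(W) = (W + (W - 5))*(2*W) = (W + (-5 + W))*(2*W) = (-5 + 2*W)*(2*W) = 2*W*(-5 + 2*W))
(-39 + G(p(1)))*h(-3) = (-39 + 2*(-5/1)*(-5 + 2*(-5/1)))*(4*(-3)) = (-39 + 2*(-5*1)*(-5 + 2*(-5*1)))*(-12) = (-39 + 2*(-5)*(-5 + 2*(-5)))*(-12) = (-39 + 2*(-5)*(-5 - 10))*(-12) = (-39 + 2*(-5)*(-15))*(-12) = (-39 + 150)*(-12) = 111*(-12) = -1332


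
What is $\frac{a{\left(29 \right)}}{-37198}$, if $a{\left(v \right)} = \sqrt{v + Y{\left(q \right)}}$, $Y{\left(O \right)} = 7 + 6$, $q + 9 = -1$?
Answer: $- \frac{\sqrt{42}}{37198} \approx -0.00017422$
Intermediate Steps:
$q = -10$ ($q = -9 - 1 = -10$)
$Y{\left(O \right)} = 13$
$a{\left(v \right)} = \sqrt{13 + v}$ ($a{\left(v \right)} = \sqrt{v + 13} = \sqrt{13 + v}$)
$\frac{a{\left(29 \right)}}{-37198} = \frac{\sqrt{13 + 29}}{-37198} = \sqrt{42} \left(- \frac{1}{37198}\right) = - \frac{\sqrt{42}}{37198}$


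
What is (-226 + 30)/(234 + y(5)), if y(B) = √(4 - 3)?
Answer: -196/235 ≈ -0.83404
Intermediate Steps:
y(B) = 1 (y(B) = √1 = 1)
(-226 + 30)/(234 + y(5)) = (-226 + 30)/(234 + 1) = -196/235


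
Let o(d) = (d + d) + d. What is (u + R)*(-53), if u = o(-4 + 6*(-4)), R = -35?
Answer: 6307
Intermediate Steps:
o(d) = 3*d (o(d) = 2*d + d = 3*d)
u = -84 (u = 3*(-4 + 6*(-4)) = 3*(-4 - 24) = 3*(-28) = -84)
(u + R)*(-53) = (-84 - 35)*(-53) = -119*(-53) = 6307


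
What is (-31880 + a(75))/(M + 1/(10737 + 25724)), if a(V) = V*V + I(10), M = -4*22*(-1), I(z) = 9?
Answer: -956955406/3208569 ≈ -298.25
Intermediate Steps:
M = 88 (M = -88*(-1) = 88)
a(V) = 9 + V² (a(V) = V*V + 9 = V² + 9 = 9 + V²)
(-31880 + a(75))/(M + 1/(10737 + 25724)) = (-31880 + (9 + 75²))/(88 + 1/(10737 + 25724)) = (-31880 + (9 + 5625))/(88 + 1/36461) = (-31880 + 5634)/(88 + 1/36461) = -26246/3208569/36461 = -26246*36461/3208569 = -956955406/3208569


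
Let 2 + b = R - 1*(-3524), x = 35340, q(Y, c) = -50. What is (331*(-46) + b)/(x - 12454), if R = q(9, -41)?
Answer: -5877/11443 ≈ -0.51359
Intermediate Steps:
R = -50
b = 3472 (b = -2 + (-50 - 1*(-3524)) = -2 + (-50 + 3524) = -2 + 3474 = 3472)
(331*(-46) + b)/(x - 12454) = (331*(-46) + 3472)/(35340 - 12454) = (-15226 + 3472)/22886 = -11754*1/22886 = -5877/11443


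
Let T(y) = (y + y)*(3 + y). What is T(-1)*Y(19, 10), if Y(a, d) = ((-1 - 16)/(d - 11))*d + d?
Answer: -720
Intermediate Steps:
T(y) = 2*y*(3 + y) (T(y) = (2*y)*(3 + y) = 2*y*(3 + y))
Y(a, d) = d - 17*d/(-11 + d) (Y(a, d) = (-17/(-11 + d))*d + d = -17*d/(-11 + d) + d = d - 17*d/(-11 + d))
T(-1)*Y(19, 10) = (2*(-1)*(3 - 1))*(10*(-28 + 10)/(-11 + 10)) = (2*(-1)*2)*(10*(-18)/(-1)) = -40*(-1)*(-18) = -4*180 = -720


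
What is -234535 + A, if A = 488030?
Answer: 253495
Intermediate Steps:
-234535 + A = -234535 + 488030 = 253495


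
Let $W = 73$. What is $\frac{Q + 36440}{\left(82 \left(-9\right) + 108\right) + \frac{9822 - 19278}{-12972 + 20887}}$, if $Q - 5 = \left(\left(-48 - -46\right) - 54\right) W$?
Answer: $- \frac{256105655}{4995906} \approx -51.263$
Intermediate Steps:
$Q = -4083$ ($Q = 5 + \left(\left(-48 - -46\right) - 54\right) 73 = 5 + \left(\left(-48 + 46\right) - 54\right) 73 = 5 + \left(-2 - 54\right) 73 = 5 - 4088 = -4083$)
$\frac{Q + 36440}{\left(82 \left(-9\right) + 108\right) + \frac{9822 - 19278}{-12972 + 20887}} = \frac{-4083 + 36440}{\left(82 \left(-9\right) + 108\right) + \frac{9822 - 19278}{-12972 + 20887}} = \frac{32357}{\left(-738 + 108\right) - \frac{9456}{7915}} = \frac{32357}{-630 - \frac{9456}{7915}} = \frac{32357}{- \frac{4995906}{7915}} = 32357 \left(- \frac{7915}{4995906}\right) = - \frac{256105655}{4995906}$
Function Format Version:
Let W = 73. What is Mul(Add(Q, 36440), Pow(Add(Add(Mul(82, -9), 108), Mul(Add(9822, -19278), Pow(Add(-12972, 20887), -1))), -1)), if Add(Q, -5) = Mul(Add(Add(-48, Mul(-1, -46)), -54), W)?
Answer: Rational(-256105655, 4995906) ≈ -51.263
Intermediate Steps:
Q = -4083 (Q = Add(5, Mul(Add(Add(-48, Mul(-1, -46)), -54), 73)) = Add(5, Mul(Add(Add(-48, 46), -54), 73)) = Add(5, Mul(Add(-2, -54), 73)) = Add(5, Mul(-56, 73)) = Add(5, -4088) = -4083)
Mul(Add(Q, 36440), Pow(Add(Add(Mul(82, -9), 108), Mul(Add(9822, -19278), Pow(Add(-12972, 20887), -1))), -1)) = Mul(Add(-4083, 36440), Pow(Add(Add(Mul(82, -9), 108), Mul(Add(9822, -19278), Pow(Add(-12972, 20887), -1))), -1)) = Mul(32357, Pow(Add(Add(-738, 108), Mul(-9456, Pow(7915, -1))), -1)) = Mul(32357, Pow(Add(-630, Mul(-9456, Rational(1, 7915))), -1)) = Mul(32357, Pow(Add(-630, Rational(-9456, 7915)), -1)) = Mul(32357, Pow(Rational(-4995906, 7915), -1)) = Mul(32357, Rational(-7915, 4995906)) = Rational(-256105655, 4995906)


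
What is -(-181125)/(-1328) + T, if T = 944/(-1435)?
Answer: -261168007/1905680 ≈ -137.05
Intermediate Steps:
T = -944/1435 (T = 944*(-1/1435) = -944/1435 ≈ -0.65784)
-(-181125)/(-1328) + T = -(-181125)/(-1328) - 944/1435 = -(-181125)*(-1)/1328 - 944/1435 = -315*575/1328 - 944/1435 = -181125/1328 - 944/1435 = -261168007/1905680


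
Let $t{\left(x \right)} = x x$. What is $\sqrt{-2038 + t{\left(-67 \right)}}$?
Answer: $\sqrt{2451} \approx 49.508$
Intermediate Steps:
$t{\left(x \right)} = x^{2}$
$\sqrt{-2038 + t{\left(-67 \right)}} = \sqrt{-2038 + \left(-67\right)^{2}} = \sqrt{-2038 + 4489} = \sqrt{2451}$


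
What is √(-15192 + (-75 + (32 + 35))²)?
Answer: 2*I*√3782 ≈ 123.0*I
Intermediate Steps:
√(-15192 + (-75 + (32 + 35))²) = √(-15192 + (-75 + 67)²) = √(-15192 + (-8)²) = √(-15192 + 64) = √(-15128) = 2*I*√3782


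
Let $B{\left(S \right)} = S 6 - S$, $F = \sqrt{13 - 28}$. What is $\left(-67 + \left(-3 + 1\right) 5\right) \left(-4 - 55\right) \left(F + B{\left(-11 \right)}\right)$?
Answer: $-249865 + 4543 i \sqrt{15} \approx -2.4987 \cdot 10^{5} + 17595.0 i$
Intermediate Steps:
$F = i \sqrt{15}$ ($F = \sqrt{-15} = i \sqrt{15} \approx 3.873 i$)
$B{\left(S \right)} = 5 S$ ($B{\left(S \right)} = 6 S - S = 5 S$)
$\left(-67 + \left(-3 + 1\right) 5\right) \left(-4 - 55\right) \left(F + B{\left(-11 \right)}\right) = \left(-67 + \left(-3 + 1\right) 5\right) \left(-4 - 55\right) \left(i \sqrt{15} + 5 \left(-11\right)\right) = \left(-67 - 10\right) \left(-59\right) \left(i \sqrt{15} - 55\right) = \left(-67 - 10\right) \left(-59\right) \left(-55 + i \sqrt{15}\right) = \left(-77\right) \left(-59\right) \left(-55 + i \sqrt{15}\right) = 4543 \left(-55 + i \sqrt{15}\right) = -249865 + 4543 i \sqrt{15}$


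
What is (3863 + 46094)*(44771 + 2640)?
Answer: 2368511327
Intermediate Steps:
(3863 + 46094)*(44771 + 2640) = 49957*47411 = 2368511327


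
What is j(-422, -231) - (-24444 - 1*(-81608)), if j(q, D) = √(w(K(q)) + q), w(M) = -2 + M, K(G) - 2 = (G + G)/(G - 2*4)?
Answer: -57164 + 2*I*√4854055/215 ≈ -57164.0 + 20.495*I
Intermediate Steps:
K(G) = 2 + 2*G/(-8 + G) (K(G) = 2 + (G + G)/(G - 2*4) = 2 + (2*G)/(G - 8) = 2 + (2*G)/(-8 + G) = 2 + 2*G/(-8 + G))
j(q, D) = √(-2 + q + 4*(-4 + q)/(-8 + q)) (j(q, D) = √((-2 + 4*(-4 + q)/(-8 + q)) + q) = √(-2 + q + 4*(-4 + q)/(-8 + q)))
j(-422, -231) - (-24444 - 1*(-81608)) = √(-422*(-6 - 422)/(-8 - 422)) - (-24444 - 1*(-81608)) = √(-422*(-428)/(-430)) - (-24444 + 81608) = √(-422*(-1/430)*(-428)) - 1*57164 = √(-90308/215) - 57164 = 2*I*√4854055/215 - 57164 = -57164 + 2*I*√4854055/215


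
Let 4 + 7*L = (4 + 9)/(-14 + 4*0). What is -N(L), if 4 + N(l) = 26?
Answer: -22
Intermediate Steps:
L = -69/98 (L = -4/7 + ((4 + 9)/(-14 + 4*0))/7 = -4/7 + (13/(-14 + 0))/7 = -4/7 + (13/(-14))/7 = -4/7 + (13*(-1/14))/7 = -4/7 + (1/7)*(-13/14) = -4/7 - 13/98 = -69/98 ≈ -0.70408)
N(l) = 22 (N(l) = -4 + 26 = 22)
-N(L) = -1*22 = -22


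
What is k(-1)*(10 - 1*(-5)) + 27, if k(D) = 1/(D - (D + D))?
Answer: 42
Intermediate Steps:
k(D) = -1/D (k(D) = 1/(D - 2*D) = 1/(-D) = -1/D)
k(-1)*(10 - 1*(-5)) + 27 = (-1/(-1))*(10 - 1*(-5)) + 27 = (-1*(-1))*(10 + 5) + 27 = 1*15 + 27 = 15 + 27 = 42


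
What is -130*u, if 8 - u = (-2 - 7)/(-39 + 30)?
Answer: -910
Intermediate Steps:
u = 7 (u = 8 - (-2 - 7)/(-39 + 30) = 8 - (-9)/(-9) = 8 - (-9)*(-1)/9 = 8 - 1*1 = 8 - 1 = 7)
-130*u = -130*7 = -910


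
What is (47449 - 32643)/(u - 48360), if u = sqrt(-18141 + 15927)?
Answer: -119336360/389781969 - 7403*I*sqrt(246)/389781969 ≈ -0.30616 - 0.00029789*I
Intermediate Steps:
u = 3*I*sqrt(246) (u = sqrt(-2214) = 3*I*sqrt(246) ≈ 47.053*I)
(47449 - 32643)/(u - 48360) = (47449 - 32643)/(3*I*sqrt(246) - 48360) = 14806/(-48360 + 3*I*sqrt(246))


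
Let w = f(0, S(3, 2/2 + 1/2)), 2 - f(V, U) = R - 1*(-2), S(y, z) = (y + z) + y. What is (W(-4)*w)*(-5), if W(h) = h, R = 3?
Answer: -60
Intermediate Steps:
S(y, z) = z + 2*y
f(V, U) = -3 (f(V, U) = 2 - (3 - 1*(-2)) = 2 - (3 + 2) = 2 - 1*5 = 2 - 5 = -3)
w = -3
(W(-4)*w)*(-5) = -4*(-3)*(-5) = 12*(-5) = -60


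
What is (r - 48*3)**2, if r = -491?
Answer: 403225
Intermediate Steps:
(r - 48*3)**2 = (-491 - 48*3)**2 = (-491 - 144)**2 = (-635)**2 = 403225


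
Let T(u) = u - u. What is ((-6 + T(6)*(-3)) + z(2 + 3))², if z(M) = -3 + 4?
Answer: 25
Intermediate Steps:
T(u) = 0
z(M) = 1
((-6 + T(6)*(-3)) + z(2 + 3))² = ((-6 + 0*(-3)) + 1)² = ((-6 + 0) + 1)² = (-6 + 1)² = (-5)² = 25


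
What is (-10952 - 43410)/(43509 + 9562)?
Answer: -54362/53071 ≈ -1.0243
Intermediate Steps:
(-10952 - 43410)/(43509 + 9562) = -54362/53071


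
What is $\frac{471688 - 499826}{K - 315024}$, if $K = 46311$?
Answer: $\frac{28138}{268713} \approx 0.10471$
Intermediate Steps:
$\frac{471688 - 499826}{K - 315024} = \frac{471688 - 499826}{46311 - 315024} = - \frac{28138}{-268713} = \left(-28138\right) \left(- \frac{1}{268713}\right) = \frac{28138}{268713}$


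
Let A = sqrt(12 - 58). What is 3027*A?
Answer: 3027*I*sqrt(46) ≈ 20530.0*I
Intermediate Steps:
A = I*sqrt(46) (A = sqrt(-46) = I*sqrt(46) ≈ 6.7823*I)
3027*A = 3027*(I*sqrt(46)) = 3027*I*sqrt(46)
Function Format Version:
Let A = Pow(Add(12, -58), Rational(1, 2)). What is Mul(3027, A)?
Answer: Mul(3027, I, Pow(46, Rational(1, 2))) ≈ Mul(20530., I)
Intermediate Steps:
A = Mul(I, Pow(46, Rational(1, 2))) (A = Pow(-46, Rational(1, 2)) = Mul(I, Pow(46, Rational(1, 2))) ≈ Mul(6.7823, I))
Mul(3027, A) = Mul(3027, Mul(I, Pow(46, Rational(1, 2)))) = Mul(3027, I, Pow(46, Rational(1, 2)))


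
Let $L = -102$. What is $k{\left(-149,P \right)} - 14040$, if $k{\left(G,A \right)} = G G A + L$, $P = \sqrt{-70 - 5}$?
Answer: $-14142 + 111005 i \sqrt{3} \approx -14142.0 + 1.9227 \cdot 10^{5} i$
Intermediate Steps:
$P = 5 i \sqrt{3}$ ($P = \sqrt{-75} = 5 i \sqrt{3} \approx 8.6602 i$)
$k{\left(G,A \right)} = -102 + A G^{2}$ ($k{\left(G,A \right)} = G G A - 102 = G^{2} A - 102 = A G^{2} - 102 = -102 + A G^{2}$)
$k{\left(-149,P \right)} - 14040 = \left(-102 + 5 i \sqrt{3} \left(-149\right)^{2}\right) - 14040 = \left(-102 + 5 i \sqrt{3} \cdot 22201\right) - 14040 = \left(-102 + 111005 i \sqrt{3}\right) - 14040 = -14142 + 111005 i \sqrt{3}$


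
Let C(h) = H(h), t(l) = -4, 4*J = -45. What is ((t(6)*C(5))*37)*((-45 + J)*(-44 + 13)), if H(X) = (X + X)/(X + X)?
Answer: -258075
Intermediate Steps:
J = -45/4 (J = (¼)*(-45) = -45/4 ≈ -11.250)
H(X) = 1 (H(X) = (2*X)/((2*X)) = (2*X)*(1/(2*X)) = 1)
C(h) = 1
((t(6)*C(5))*37)*((-45 + J)*(-44 + 13)) = (-4*1*37)*((-45 - 45/4)*(-44 + 13)) = (-4*37)*(-225/4*(-31)) = -148*6975/4 = -258075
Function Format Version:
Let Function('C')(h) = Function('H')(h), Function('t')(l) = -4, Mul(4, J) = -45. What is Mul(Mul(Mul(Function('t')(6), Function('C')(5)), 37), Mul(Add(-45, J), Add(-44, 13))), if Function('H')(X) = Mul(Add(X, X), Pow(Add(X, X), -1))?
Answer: -258075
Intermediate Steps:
J = Rational(-45, 4) (J = Mul(Rational(1, 4), -45) = Rational(-45, 4) ≈ -11.250)
Function('H')(X) = 1 (Function('H')(X) = Mul(Mul(2, X), Pow(Mul(2, X), -1)) = Mul(Mul(2, X), Mul(Rational(1, 2), Pow(X, -1))) = 1)
Function('C')(h) = 1
Mul(Mul(Mul(Function('t')(6), Function('C')(5)), 37), Mul(Add(-45, J), Add(-44, 13))) = Mul(Mul(Mul(-4, 1), 37), Mul(Add(-45, Rational(-45, 4)), Add(-44, 13))) = Mul(Mul(-4, 37), Mul(Rational(-225, 4), -31)) = Mul(-148, Rational(6975, 4)) = -258075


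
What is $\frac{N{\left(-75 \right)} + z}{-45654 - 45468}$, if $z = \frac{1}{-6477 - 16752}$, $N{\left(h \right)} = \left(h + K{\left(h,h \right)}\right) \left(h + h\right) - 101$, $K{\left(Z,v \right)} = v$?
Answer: $- \frac{260153185}{1058336469} \approx -0.24581$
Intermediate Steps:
$N{\left(h \right)} = -101 + 4 h^{2}$ ($N{\left(h \right)} = \left(h + h\right) \left(h + h\right) - 101 = 2 h 2 h - 101 = 4 h^{2} - 101 = -101 + 4 h^{2}$)
$z = - \frac{1}{23229}$ ($z = \frac{1}{-23229} = - \frac{1}{23229} \approx -4.305 \cdot 10^{-5}$)
$\frac{N{\left(-75 \right)} + z}{-45654 - 45468} = \frac{\left(-101 + 4 \left(-75\right)^{2}\right) - \frac{1}{23229}}{-45654 - 45468} = \frac{\left(-101 + 4 \cdot 5625\right) - \frac{1}{23229}}{-91122} = \left(\left(-101 + 22500\right) - \frac{1}{23229}\right) \left(- \frac{1}{91122}\right) = \left(22399 - \frac{1}{23229}\right) \left(- \frac{1}{91122}\right) = \frac{520306370}{23229} \left(- \frac{1}{91122}\right) = - \frac{260153185}{1058336469}$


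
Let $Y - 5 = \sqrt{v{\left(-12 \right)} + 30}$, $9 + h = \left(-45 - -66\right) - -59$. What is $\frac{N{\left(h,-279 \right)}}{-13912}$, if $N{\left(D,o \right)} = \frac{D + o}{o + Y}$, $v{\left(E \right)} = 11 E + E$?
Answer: $- \frac{3562}{65377705} - \frac{13 i \sqrt{114}}{65377705} \approx -5.4483 \cdot 10^{-5} - 2.1231 \cdot 10^{-6} i$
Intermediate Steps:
$v{\left(E \right)} = 12 E$
$h = 71$ ($h = -9 - -80 = -9 + \left(\left(-45 + 66\right) + 59\right) = -9 + \left(21 + 59\right) = -9 + 80 = 71$)
$Y = 5 + i \sqrt{114}$ ($Y = 5 + \sqrt{12 \left(-12\right) + 30} = 5 + \sqrt{-144 + 30} = 5 + \sqrt{-114} = 5 + i \sqrt{114} \approx 5.0 + 10.677 i$)
$N{\left(D,o \right)} = \frac{D + o}{5 + o + i \sqrt{114}}$ ($N{\left(D,o \right)} = \frac{D + o}{o + \left(5 + i \sqrt{114}\right)} = \frac{D + o}{5 + o + i \sqrt{114}}$)
$\frac{N{\left(h,-279 \right)}}{-13912} = \frac{\frac{1}{5 - 279 + i \sqrt{114}} \left(71 - 279\right)}{-13912} = \frac{1}{-274 + i \sqrt{114}} \left(-208\right) \left(- \frac{1}{13912}\right) = - \frac{208}{-274 + i \sqrt{114}} \left(- \frac{1}{13912}\right) = \frac{26}{1739 \left(-274 + i \sqrt{114}\right)}$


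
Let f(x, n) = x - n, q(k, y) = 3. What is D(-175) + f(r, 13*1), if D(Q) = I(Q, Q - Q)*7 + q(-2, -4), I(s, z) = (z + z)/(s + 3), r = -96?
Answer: -106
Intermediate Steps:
I(s, z) = 2*z/(3 + s) (I(s, z) = (2*z)/(3 + s) = 2*z/(3 + s))
D(Q) = 3 (D(Q) = (2*(Q - Q)/(3 + Q))*7 + 3 = (2*0/(3 + Q))*7 + 3 = 0*7 + 3 = 0 + 3 = 3)
D(-175) + f(r, 13*1) = 3 + (-96 - 13) = 3 - 109 = -106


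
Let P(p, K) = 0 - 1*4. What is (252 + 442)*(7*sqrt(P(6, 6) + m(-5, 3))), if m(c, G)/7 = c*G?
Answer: 4858*I*sqrt(109) ≈ 50719.0*I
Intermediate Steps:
m(c, G) = 7*G*c (m(c, G) = 7*(c*G) = 7*(G*c) = 7*G*c)
P(p, K) = -4 (P(p, K) = 0 - 4 = -4)
(252 + 442)*(7*sqrt(P(6, 6) + m(-5, 3))) = (252 + 442)*(7*sqrt(-4 + 7*3*(-5))) = 694*(7*sqrt(-4 - 105)) = 694*(7*sqrt(-109)) = 694*(7*(I*sqrt(109))) = 694*(7*I*sqrt(109)) = 4858*I*sqrt(109)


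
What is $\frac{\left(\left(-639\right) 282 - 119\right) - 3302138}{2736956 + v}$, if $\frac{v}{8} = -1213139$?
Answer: $\frac{3482455}{6968156} \approx 0.49977$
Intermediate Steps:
$v = -9705112$ ($v = 8 \left(-1213139\right) = -9705112$)
$\frac{\left(\left(-639\right) 282 - 119\right) - 3302138}{2736956 + v} = \frac{\left(\left(-639\right) 282 - 119\right) - 3302138}{2736956 - 9705112} = \frac{\left(-180198 - 119\right) - 3302138}{-6968156} = \left(-180317 - 3302138\right) \left(- \frac{1}{6968156}\right) = \left(-3482455\right) \left(- \frac{1}{6968156}\right) = \frac{3482455}{6968156}$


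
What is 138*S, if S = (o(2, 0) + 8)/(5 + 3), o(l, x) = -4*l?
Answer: 0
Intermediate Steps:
S = 0 (S = (-4*2 + 8)/(5 + 3) = (-8 + 8)/8 = 0*(1/8) = 0)
138*S = 138*0 = 0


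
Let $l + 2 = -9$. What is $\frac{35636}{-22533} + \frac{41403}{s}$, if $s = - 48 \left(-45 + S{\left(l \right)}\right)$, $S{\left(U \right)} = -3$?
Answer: $\frac{31512165}{1922816} \approx 16.389$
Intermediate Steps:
$l = -11$ ($l = -2 - 9 = -11$)
$s = 2304$ ($s = - 48 \left(-45 - 3\right) = \left(-48\right) \left(-48\right) = 2304$)
$\frac{35636}{-22533} + \frac{41403}{s} = \frac{35636}{-22533} + \frac{41403}{2304} = 35636 \left(- \frac{1}{22533}\right) + 41403 \cdot \frac{1}{2304} = - \frac{35636}{22533} + \frac{13801}{768} = \frac{31512165}{1922816}$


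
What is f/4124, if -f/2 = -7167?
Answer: 7167/2062 ≈ 3.4757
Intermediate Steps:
f = 14334 (f = -2*(-7167) = 14334)
f/4124 = 14334/4124 = 14334*(1/4124) = 7167/2062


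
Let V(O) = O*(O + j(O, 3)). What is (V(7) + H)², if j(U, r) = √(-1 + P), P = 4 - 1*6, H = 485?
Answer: 285009 + 7476*I*√3 ≈ 2.8501e+5 + 12949.0*I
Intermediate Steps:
P = -2 (P = 4 - 6 = -2)
j(U, r) = I*√3 (j(U, r) = √(-1 - 2) = √(-3) = I*√3)
V(O) = O*(O + I*√3)
(V(7) + H)² = (7*(7 + I*√3) + 485)² = ((49 + 7*I*√3) + 485)² = (534 + 7*I*√3)²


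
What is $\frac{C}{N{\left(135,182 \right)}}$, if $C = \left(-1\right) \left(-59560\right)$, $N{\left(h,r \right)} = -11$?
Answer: $- \frac{59560}{11} \approx -5414.5$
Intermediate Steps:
$C = 59560$
$\frac{C}{N{\left(135,182 \right)}} = \frac{59560}{-11} = 59560 \left(- \frac{1}{11}\right) = - \frac{59560}{11}$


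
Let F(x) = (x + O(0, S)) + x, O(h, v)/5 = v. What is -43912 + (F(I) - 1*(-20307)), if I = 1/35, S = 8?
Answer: -824773/35 ≈ -23565.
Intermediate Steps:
O(h, v) = 5*v
I = 1/35 ≈ 0.028571
F(x) = 40 + 2*x (F(x) = (x + 5*8) + x = (x + 40) + x = (40 + x) + x = 40 + 2*x)
-43912 + (F(I) - 1*(-20307)) = -43912 + ((40 + 2*(1/35)) - 1*(-20307)) = -43912 + ((40 + 2/35) + 20307) = -43912 + (1402/35 + 20307) = -43912 + 712147/35 = -824773/35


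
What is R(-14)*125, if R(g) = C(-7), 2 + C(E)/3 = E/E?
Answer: -375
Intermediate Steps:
C(E) = -3 (C(E) = -6 + 3*(E/E) = -6 + 3*1 = -6 + 3 = -3)
R(g) = -3
R(-14)*125 = -3*125 = -375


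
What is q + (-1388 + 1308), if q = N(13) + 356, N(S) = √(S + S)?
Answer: 276 + √26 ≈ 281.10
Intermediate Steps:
N(S) = √2*√S (N(S) = √(2*S) = √2*√S)
q = 356 + √26 (q = √2*√13 + 356 = √26 + 356 = 356 + √26 ≈ 361.10)
q + (-1388 + 1308) = (356 + √26) + (-1388 + 1308) = (356 + √26) - 80 = 276 + √26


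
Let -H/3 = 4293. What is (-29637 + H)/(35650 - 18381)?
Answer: -42516/17269 ≈ -2.4620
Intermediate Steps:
H = -12879 (H = -3*4293 = -12879)
(-29637 + H)/(35650 - 18381) = (-29637 - 12879)/(35650 - 18381) = -42516/17269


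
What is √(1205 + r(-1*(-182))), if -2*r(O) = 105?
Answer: √4610/2 ≈ 33.948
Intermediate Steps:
r(O) = -105/2 (r(O) = -½*105 = -105/2)
√(1205 + r(-1*(-182))) = √(1205 - 105/2) = √(2305/2) = √4610/2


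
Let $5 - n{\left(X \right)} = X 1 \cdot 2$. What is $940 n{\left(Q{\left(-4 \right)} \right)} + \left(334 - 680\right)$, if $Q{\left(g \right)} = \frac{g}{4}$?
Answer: $6234$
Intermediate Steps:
$Q{\left(g \right)} = \frac{g}{4}$ ($Q{\left(g \right)} = g \frac{1}{4} = \frac{g}{4}$)
$n{\left(X \right)} = 5 - 2 X$ ($n{\left(X \right)} = 5 - X 1 \cdot 2 = 5 - X 2 = 5 - 2 X$)
$940 n{\left(Q{\left(-4 \right)} \right)} + \left(334 - 680\right) = 940 \left(5 - 2 \cdot \frac{1}{4} \left(-4\right)\right) + \left(334 - 680\right) = 940 \left(5 - -2\right) - 346 = 940 \left(5 + 2\right) - 346 = 940 \cdot 7 - 346 = 6580 - 346 = 6234$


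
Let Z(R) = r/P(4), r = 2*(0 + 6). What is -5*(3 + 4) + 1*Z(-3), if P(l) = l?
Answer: -32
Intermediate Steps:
r = 12 (r = 2*6 = 12)
Z(R) = 3 (Z(R) = 12/4 = 12*(¼) = 3)
-5*(3 + 4) + 1*Z(-3) = -5*(3 + 4) + 1*3 = -5*7 + 3 = -35 + 3 = -32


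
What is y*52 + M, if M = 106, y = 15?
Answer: 886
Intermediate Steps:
y*52 + M = 15*52 + 106 = 780 + 106 = 886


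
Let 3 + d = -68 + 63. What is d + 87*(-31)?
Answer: -2705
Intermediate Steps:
d = -8 (d = -3 + (-68 + 63) = -3 - 5 = -8)
d + 87*(-31) = -8 + 87*(-31) = -8 - 2697 = -2705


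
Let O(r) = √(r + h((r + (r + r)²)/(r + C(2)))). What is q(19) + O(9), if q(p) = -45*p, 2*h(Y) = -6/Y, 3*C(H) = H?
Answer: -855 + 2*√27454/111 ≈ -852.01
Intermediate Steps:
C(H) = H/3
h(Y) = -3/Y (h(Y) = (-6/Y)/2 = -3/Y)
O(r) = √(r - 3*(⅔ + r)/(r + 4*r²)) (O(r) = √(r - 3*(r + (⅓)*2)/(r + (r + r)²)) = √(r - 3*(r + ⅔)/(r + (2*r)²)) = √(r - 3*(⅔ + r)/(r + 4*r²)))
q(19) + O(9) = -45*19 + √((-2 - 3*9 + 9²*(1 + 4*9))/(9*(1 + 4*9))) = -855 + √((-2 - 27 + 81*(1 + 36))/(9*(1 + 36))) = -855 + √((⅑)*(-2 - 27 + 81*37)/37) = -855 + √((⅑)*(1/37)*(-2 - 27 + 2997)) = -855 + √((⅑)*(1/37)*2968) = -855 + √(2968/333) = -855 + 2*√27454/111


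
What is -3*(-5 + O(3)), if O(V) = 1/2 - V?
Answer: 45/2 ≈ 22.500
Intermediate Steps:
O(V) = ½ - V
-3*(-5 + O(3)) = -3*(-5 + (½ - 1*3)) = -3*(-5 + (½ - 3)) = -3*(-5 - 5/2) = -3*(-15/2) = 45/2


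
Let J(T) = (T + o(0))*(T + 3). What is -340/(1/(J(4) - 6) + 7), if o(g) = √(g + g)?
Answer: -1496/31 ≈ -48.258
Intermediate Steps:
o(g) = √2*√g (o(g) = √(2*g) = √2*√g)
J(T) = T*(3 + T) (J(T) = (T + √2*√0)*(T + 3) = (T + √2*0)*(3 + T) = (T + 0)*(3 + T) = T*(3 + T))
-340/(1/(J(4) - 6) + 7) = -340/(1/(4*(3 + 4) - 6) + 7) = -340/(1/(4*7 - 6) + 7) = -340/(1/(28 - 6) + 7) = -340/(1/22 + 7) = -340/(155/22) = (22/155)*(-340) = -1496/31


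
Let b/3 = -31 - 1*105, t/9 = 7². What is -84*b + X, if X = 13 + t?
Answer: 34726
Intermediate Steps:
t = 441 (t = 9*7² = 9*49 = 441)
b = -408 (b = 3*(-31 - 1*105) = 3*(-31 - 105) = 3*(-136) = -408)
X = 454 (X = 13 + 441 = 454)
-84*b + X = -84*(-408) + 454 = 34272 + 454 = 34726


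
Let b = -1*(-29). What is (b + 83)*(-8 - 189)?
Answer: -22064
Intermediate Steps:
b = 29
(b + 83)*(-8 - 189) = (29 + 83)*(-8 - 189) = 112*(-197) = -22064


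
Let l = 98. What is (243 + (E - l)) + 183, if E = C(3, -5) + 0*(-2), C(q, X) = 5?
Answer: 333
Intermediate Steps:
E = 5 (E = 5 + 0*(-2) = 5 + 0 = 5)
(243 + (E - l)) + 183 = (243 + (5 - 1*98)) + 183 = (243 + (5 - 98)) + 183 = (243 - 93) + 183 = 150 + 183 = 333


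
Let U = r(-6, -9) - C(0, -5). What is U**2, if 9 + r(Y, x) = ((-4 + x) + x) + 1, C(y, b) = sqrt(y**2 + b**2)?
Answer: 1225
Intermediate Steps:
C(y, b) = sqrt(b**2 + y**2)
r(Y, x) = -12 + 2*x (r(Y, x) = -9 + (((-4 + x) + x) + 1) = -9 + ((-4 + 2*x) + 1) = -9 + (-3 + 2*x) = -12 + 2*x)
U = -35 (U = (-12 + 2*(-9)) - sqrt((-5)**2 + 0**2) = (-12 - 18) - sqrt(25 + 0) = -30 - sqrt(25) = -30 - 1*5 = -30 - 5 = -35)
U**2 = (-35)**2 = 1225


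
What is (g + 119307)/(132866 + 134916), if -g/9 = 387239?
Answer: -1682922/133891 ≈ -12.569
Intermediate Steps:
g = -3485151 (g = -9*387239 = -3485151)
(g + 119307)/(132866 + 134916) = (-3485151 + 119307)/(132866 + 134916) = -3365844/267782 = -3365844*1/267782 = -1682922/133891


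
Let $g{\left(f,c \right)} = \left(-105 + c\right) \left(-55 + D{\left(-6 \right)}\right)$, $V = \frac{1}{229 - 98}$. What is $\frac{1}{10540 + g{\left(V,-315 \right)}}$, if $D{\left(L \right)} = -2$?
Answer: $\frac{1}{34480} \approx 2.9002 \cdot 10^{-5}$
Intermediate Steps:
$V = \frac{1}{131} \approx 0.0076336$
$g{\left(f,c \right)} = 5985 - 57 c$ ($g{\left(f,c \right)} = \left(-105 + c\right) \left(-55 - 2\right) = \left(-105 + c\right) \left(-57\right) = 5985 - 57 c$)
$\frac{1}{10540 + g{\left(V,-315 \right)}} = \frac{1}{10540 + \left(5985 - -17955\right)} = \frac{1}{10540 + \left(5985 + 17955\right)} = \frac{1}{10540 + 23940} = \frac{1}{34480}$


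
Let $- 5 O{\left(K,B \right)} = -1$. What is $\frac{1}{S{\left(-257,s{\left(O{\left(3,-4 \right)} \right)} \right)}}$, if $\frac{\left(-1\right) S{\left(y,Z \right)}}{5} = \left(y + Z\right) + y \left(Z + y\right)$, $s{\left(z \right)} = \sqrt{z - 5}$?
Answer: $- \frac{257}{84548864} - \frac{i \sqrt{30}}{211372160} \approx -3.0397 \cdot 10^{-6} - 2.5913 \cdot 10^{-8} i$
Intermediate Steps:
$O{\left(K,B \right)} = \frac{1}{5}$ ($O{\left(K,B \right)} = \left(- \frac{1}{5}\right) \left(-1\right) = \frac{1}{5}$)
$s{\left(z \right)} = \sqrt{-5 + z}$
$S{\left(y,Z \right)} = - 5 Z - 5 y - 5 y \left(Z + y\right)$ ($S{\left(y,Z \right)} = - 5 \left(\left(y + Z\right) + y \left(Z + y\right)\right) = - 5 \left(\left(Z + y\right) + y \left(Z + y\right)\right) = - 5 \left(Z + y + y \left(Z + y\right)\right) = - 5 Z - 5 y - 5 y \left(Z + y\right)$)
$\frac{1}{S{\left(-257,s{\left(O{\left(3,-4 \right)} \right)} \right)}} = \frac{1}{- 5 \sqrt{-5 + \frac{1}{5}} - -1285 - 5 \left(-257\right)^{2} - 5 \sqrt{-5 + \frac{1}{5}} \left(-257\right)} = \frac{1}{- 5 \sqrt{- \frac{24}{5}} + 1285 - 330245 - 5 \sqrt{- \frac{24}{5}} \left(-257\right)} = \frac{1}{- 5 \frac{2 i \sqrt{30}}{5} + 1285 - 330245 - 5 \frac{2 i \sqrt{30}}{5} \left(-257\right)} = \frac{1}{- 2 i \sqrt{30} + 1285 - 330245 + 514 i \sqrt{30}} = \frac{1}{-328960 + 512 i \sqrt{30}}$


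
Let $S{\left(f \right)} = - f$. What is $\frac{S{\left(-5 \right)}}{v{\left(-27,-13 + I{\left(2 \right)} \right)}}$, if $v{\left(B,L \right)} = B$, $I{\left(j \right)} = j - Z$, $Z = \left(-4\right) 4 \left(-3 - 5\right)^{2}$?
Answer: $- \frac{5}{27} \approx -0.18519$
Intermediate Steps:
$Z = -1024$ ($Z = - 16 \left(-8\right)^{2} = \left(-16\right) 64 = -1024$)
$I{\left(j \right)} = 1024 + j$ ($I{\left(j \right)} = j - -1024 = j + 1024 = 1024 + j$)
$\frac{S{\left(-5 \right)}}{v{\left(-27,-13 + I{\left(2 \right)} \right)}} = \frac{\left(-1\right) \left(-5\right)}{-27} = 5 \left(- \frac{1}{27}\right) = - \frac{5}{27}$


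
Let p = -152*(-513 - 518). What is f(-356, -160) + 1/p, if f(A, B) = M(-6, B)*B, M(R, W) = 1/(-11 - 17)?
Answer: 6268487/1096984 ≈ 5.7143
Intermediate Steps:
p = 156712 (p = -152*(-1031) = 156712)
M(R, W) = -1/28 (M(R, W) = 1/(-28) = -1/28)
f(A, B) = -B/28
f(-356, -160) + 1/p = -1/28*(-160) + 1/156712 = 40/7 + 1/156712 = 6268487/1096984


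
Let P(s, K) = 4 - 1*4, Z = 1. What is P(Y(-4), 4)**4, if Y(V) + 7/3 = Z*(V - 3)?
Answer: 0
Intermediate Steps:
Y(V) = -16/3 + V (Y(V) = -7/3 + 1*(V - 3) = -7/3 + 1*(-3 + V) = -7/3 + (-3 + V) = -16/3 + V)
P(s, K) = 0 (P(s, K) = 4 - 4 = 0)
P(Y(-4), 4)**4 = 0**4 = 0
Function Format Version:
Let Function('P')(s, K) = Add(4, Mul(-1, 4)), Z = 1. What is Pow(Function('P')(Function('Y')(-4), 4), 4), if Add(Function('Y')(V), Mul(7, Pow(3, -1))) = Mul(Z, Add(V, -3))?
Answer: 0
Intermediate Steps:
Function('Y')(V) = Add(Rational(-16, 3), V) (Function('Y')(V) = Add(Rational(-7, 3), Mul(1, Add(V, -3))) = Add(Rational(-7, 3), Mul(1, Add(-3, V))) = Add(Rational(-7, 3), Add(-3, V)) = Add(Rational(-16, 3), V))
Function('P')(s, K) = 0 (Function('P')(s, K) = Add(4, -4) = 0)
Pow(Function('P')(Function('Y')(-4), 4), 4) = Pow(0, 4) = 0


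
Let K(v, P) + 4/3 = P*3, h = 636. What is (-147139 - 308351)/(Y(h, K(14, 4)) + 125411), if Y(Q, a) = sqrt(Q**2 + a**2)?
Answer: -514111107510/141547628801 + 5465880*sqrt(227593)/141547628801 ≈ -3.6136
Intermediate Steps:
K(v, P) = -4/3 + 3*P (K(v, P) = -4/3 + P*3 = -4/3 + 3*P)
(-147139 - 308351)/(Y(h, K(14, 4)) + 125411) = (-147139 - 308351)/(sqrt(636**2 + (-4/3 + 3*4)**2) + 125411) = -455490/(sqrt(404496 + (-4/3 + 12)**2) + 125411) = -455490/(sqrt(404496 + (32/3)**2) + 125411) = -455490/(sqrt(404496 + 1024/9) + 125411) = -455490/(sqrt(3641488/9) + 125411) = -455490/(4*sqrt(227593)/3 + 125411) = -455490/(125411 + 4*sqrt(227593)/3)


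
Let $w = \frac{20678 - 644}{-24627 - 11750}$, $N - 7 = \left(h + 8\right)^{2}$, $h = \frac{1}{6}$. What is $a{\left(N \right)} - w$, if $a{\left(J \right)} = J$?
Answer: $\frac{97229405}{1309572} \approx 74.245$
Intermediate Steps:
$h = \frac{1}{6} \approx 0.16667$
$N = \frac{2653}{36}$ ($N = 7 + \left(\frac{1}{6} + 8\right)^{2} = 7 + \left(\frac{49}{6}\right)^{2} = 7 + \frac{2401}{36} = \frac{2653}{36} \approx 73.694$)
$w = - \frac{20034}{36377}$ ($w = \frac{20034}{-36377} = 20034 \left(- \frac{1}{36377}\right) = - \frac{20034}{36377} \approx -0.55073$)
$a{\left(N \right)} - w = \frac{2653}{36} - - \frac{20034}{36377} = \frac{2653}{36} + \frac{20034}{36377} = \frac{97229405}{1309572}$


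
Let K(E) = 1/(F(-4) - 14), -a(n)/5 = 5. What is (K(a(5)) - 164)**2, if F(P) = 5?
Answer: 2181529/81 ≈ 26932.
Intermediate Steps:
a(n) = -25 (a(n) = -5*5 = -25)
K(E) = -1/9 (K(E) = 1/(5 - 14) = 1/(-9) = -1/9)
(K(a(5)) - 164)**2 = (-1/9 - 164)**2 = (-1477/9)**2 = 2181529/81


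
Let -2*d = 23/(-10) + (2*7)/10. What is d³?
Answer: 729/8000 ≈ 0.091125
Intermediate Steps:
d = 9/20 (d = -(23/(-10) + (2*7)/10)/2 = -(23*(-⅒) + 14*(⅒))/2 = -(-23/10 + 7/5)/2 = -½*(-9/10) = 9/20 ≈ 0.45000)
d³ = (9/20)³ = 729/8000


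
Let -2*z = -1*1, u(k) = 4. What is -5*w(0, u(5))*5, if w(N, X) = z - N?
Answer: -25/2 ≈ -12.500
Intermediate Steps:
z = ½ (z = -(-1)/2 = -½*(-1) = ½ ≈ 0.50000)
w(N, X) = ½ - N
-5*w(0, u(5))*5 = -5*(½ - 1*0)*5 = -5*(½ + 0)*5 = -5*½*5 = -5/2*5 = -25/2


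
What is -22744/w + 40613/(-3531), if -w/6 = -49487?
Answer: -674400125/58246199 ≈ -11.578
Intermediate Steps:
w = 296922 (w = -6*(-49487) = 296922)
-22744/w + 40613/(-3531) = -22744/296922 + 40613/(-3531) = -22744*1/296922 + 40613*(-1/3531) = -11372/148461 - 40613/3531 = -674400125/58246199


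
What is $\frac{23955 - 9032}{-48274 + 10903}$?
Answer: $- \frac{14923}{37371} \approx -0.39932$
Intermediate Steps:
$\frac{23955 - 9032}{-48274 + 10903} = \frac{14923}{-37371} = 14923 \left(- \frac{1}{37371}\right) = - \frac{14923}{37371}$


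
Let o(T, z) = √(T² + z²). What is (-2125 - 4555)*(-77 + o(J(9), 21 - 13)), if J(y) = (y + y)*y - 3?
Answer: 514360 - 6680*√25345 ≈ -5.4910e+5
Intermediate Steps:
J(y) = -3 + 2*y² (J(y) = (2*y)*y - 3 = 2*y² - 3 = -3 + 2*y²)
(-2125 - 4555)*(-77 + o(J(9), 21 - 13)) = (-2125 - 4555)*(-77 + √((-3 + 2*9²)² + (21 - 13)²)) = -6680*(-77 + √((-3 + 2*81)² + 8²)) = -6680*(-77 + √((-3 + 162)² + 64)) = -6680*(-77 + √(159² + 64)) = -6680*(-77 + √(25281 + 64)) = -6680*(-77 + √25345) = 514360 - 6680*√25345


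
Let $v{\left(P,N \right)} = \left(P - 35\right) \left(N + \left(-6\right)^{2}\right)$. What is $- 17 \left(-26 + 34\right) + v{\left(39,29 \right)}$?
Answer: $124$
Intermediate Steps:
$v{\left(P,N \right)} = \left(-35 + P\right) \left(36 + N\right)$ ($v{\left(P,N \right)} = \left(-35 + P\right) \left(N + 36\right) = \left(-35 + P\right) \left(36 + N\right)$)
$- 17 \left(-26 + 34\right) + v{\left(39,29 \right)} = - 17 \left(-26 + 34\right) + \left(-1260 - 1015 + 36 \cdot 39 + 29 \cdot 39\right) = \left(-17\right) 8 + \left(-1260 - 1015 + 1404 + 1131\right) = -136 + 260 = 124$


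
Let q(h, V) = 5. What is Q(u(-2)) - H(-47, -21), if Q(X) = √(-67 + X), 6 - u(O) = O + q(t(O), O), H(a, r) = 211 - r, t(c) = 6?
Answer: -232 + 8*I ≈ -232.0 + 8.0*I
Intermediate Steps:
u(O) = 1 - O (u(O) = 6 - (O + 5) = 6 - (5 + O) = 6 + (-5 - O) = 1 - O)
Q(u(-2)) - H(-47, -21) = √(-67 + (1 - 1*(-2))) - (211 - 1*(-21)) = √(-67 + (1 + 2)) - (211 + 21) = √(-67 + 3) - 1*232 = √(-64) - 232 = 8*I - 232 = -232 + 8*I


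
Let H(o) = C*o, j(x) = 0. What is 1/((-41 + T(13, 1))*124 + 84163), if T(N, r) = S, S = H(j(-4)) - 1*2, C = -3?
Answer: 1/78831 ≈ 1.2685e-5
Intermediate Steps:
H(o) = -3*o
S = -2 (S = -3*0 - 1*2 = 0 - 2 = -2)
T(N, r) = -2
1/((-41 + T(13, 1))*124 + 84163) = 1/((-41 - 2)*124 + 84163) = 1/(-43*124 + 84163) = 1/(-5332 + 84163) = 1/78831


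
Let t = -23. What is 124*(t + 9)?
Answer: -1736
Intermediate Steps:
124*(t + 9) = 124*(-23 + 9) = 124*(-14) = -1736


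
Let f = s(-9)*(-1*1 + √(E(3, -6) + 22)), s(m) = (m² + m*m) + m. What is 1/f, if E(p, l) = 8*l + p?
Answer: -1/3672 - I*√23/3672 ≈ -0.00027233 - 0.0013061*I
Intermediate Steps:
s(m) = m + 2*m² (s(m) = (m² + m²) + m = 2*m² + m = m + 2*m²)
E(p, l) = p + 8*l
f = -153 + 153*I*√23 (f = (-9*(1 + 2*(-9)))*(-1*1 + √((3 + 8*(-6)) + 22)) = (-9*(1 - 18))*(-1 + √((3 - 48) + 22)) = (-9*(-17))*(-1 + √(-45 + 22)) = 153*(-1 + √(-23)) = 153*(-1 + I*√23) = -153 + 153*I*√23 ≈ -153.0 + 733.76*I)
1/f = 1/(-153 + 153*I*√23)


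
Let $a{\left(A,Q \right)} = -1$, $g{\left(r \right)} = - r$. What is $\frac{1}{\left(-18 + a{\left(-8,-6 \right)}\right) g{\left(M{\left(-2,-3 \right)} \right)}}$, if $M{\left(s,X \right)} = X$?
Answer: $- \frac{1}{57} \approx -0.017544$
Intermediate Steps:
$\frac{1}{\left(-18 + a{\left(-8,-6 \right)}\right) g{\left(M{\left(-2,-3 \right)} \right)}} = \frac{1}{\left(-18 - 1\right) \left(\left(-1\right) \left(-3\right)\right)} = \frac{1}{\left(-19\right) 3} = \frac{1}{-57} = - \frac{1}{57}$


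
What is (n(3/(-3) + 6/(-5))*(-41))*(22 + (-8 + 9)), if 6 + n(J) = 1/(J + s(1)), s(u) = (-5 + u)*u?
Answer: 180113/31 ≈ 5810.1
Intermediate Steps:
s(u) = u*(-5 + u)
n(J) = -6 + 1/(-4 + J) (n(J) = -6 + 1/(J + 1*(-5 + 1)) = -6 + 1/(J + 1*(-4)) = -6 + 1/(J - 4) = -6 + 1/(-4 + J))
(n(3/(-3) + 6/(-5))*(-41))*(22 + (-8 + 9)) = (((25 - 6*(3/(-3) + 6/(-5)))/(-4 + (3/(-3) + 6/(-5))))*(-41))*(22 + (-8 + 9)) = (((25 - 6*(3*(-1/3) + 6*(-1/5)))/(-4 + (3*(-1/3) + 6*(-1/5))))*(-41))*(22 + 1) = (((25 - 6*(-1 - 6/5))/(-4 + (-1 - 6/5)))*(-41))*23 = (((25 - 6*(-11/5))/(-4 - 11/5))*(-41))*23 = (((25 + 66/5)/(-31/5))*(-41))*23 = (-5/31*191/5*(-41))*23 = -191/31*(-41)*23 = (7831/31)*23 = 180113/31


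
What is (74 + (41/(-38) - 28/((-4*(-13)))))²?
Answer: 1278563049/244036 ≈ 5239.2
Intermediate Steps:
(74 + (41/(-38) - 28/((-4*(-13)))))² = (74 + (41*(-1/38) - 28/52))² = (74 + (-41/38 - 28*1/52))² = (74 + (-41/38 - 7/13))² = (74 - 799/494)² = (35757/494)² = 1278563049/244036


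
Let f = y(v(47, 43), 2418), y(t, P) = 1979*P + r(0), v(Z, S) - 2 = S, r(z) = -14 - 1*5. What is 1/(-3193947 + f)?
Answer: 1/1591256 ≈ 6.2843e-7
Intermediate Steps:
r(z) = -19 (r(z) = -14 - 5 = -19)
v(Z, S) = 2 + S
y(t, P) = -19 + 1979*P (y(t, P) = 1979*P - 19 = -19 + 1979*P)
f = 4785203 (f = -19 + 1979*2418 = -19 + 4785222 = 4785203)
1/(-3193947 + f) = 1/(-3193947 + 4785203) = 1/1591256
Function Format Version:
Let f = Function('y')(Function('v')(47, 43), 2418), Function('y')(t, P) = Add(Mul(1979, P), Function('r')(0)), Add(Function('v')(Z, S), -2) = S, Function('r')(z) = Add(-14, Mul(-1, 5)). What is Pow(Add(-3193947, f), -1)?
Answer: Rational(1, 1591256) ≈ 6.2843e-7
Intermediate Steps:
Function('r')(z) = -19 (Function('r')(z) = Add(-14, -5) = -19)
Function('v')(Z, S) = Add(2, S)
Function('y')(t, P) = Add(-19, Mul(1979, P)) (Function('y')(t, P) = Add(Mul(1979, P), -19) = Add(-19, Mul(1979, P)))
f = 4785203 (f = Add(-19, Mul(1979, 2418)) = Add(-19, 4785222) = 4785203)
Pow(Add(-3193947, f), -1) = Pow(Add(-3193947, 4785203), -1) = Pow(1591256, -1) = Rational(1, 1591256)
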